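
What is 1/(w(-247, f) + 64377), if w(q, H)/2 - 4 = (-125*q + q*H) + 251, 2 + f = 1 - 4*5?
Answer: 1/137011 ≈ 7.2987e-6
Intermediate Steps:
f = -21 (f = -2 + (1 - 4*5) = -2 + (1 - 20) = -2 - 19 = -21)
w(q, H) = 510 - 250*q + 2*H*q (w(q, H) = 8 + 2*((-125*q + q*H) + 251) = 8 + 2*((-125*q + H*q) + 251) = 8 + 2*(251 - 125*q + H*q) = 8 + (502 - 250*q + 2*H*q) = 510 - 250*q + 2*H*q)
1/(w(-247, f) + 64377) = 1/((510 - 250*(-247) + 2*(-21)*(-247)) + 64377) = 1/((510 + 61750 + 10374) + 64377) = 1/(72634 + 64377) = 1/137011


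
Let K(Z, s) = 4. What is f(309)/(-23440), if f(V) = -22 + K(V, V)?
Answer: 9/11720 ≈ 0.00076792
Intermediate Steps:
f(V) = -18 (f(V) = -22 + 4 = -18)
f(309)/(-23440) = -18/(-23440) = -18*(-1/23440) = 9/11720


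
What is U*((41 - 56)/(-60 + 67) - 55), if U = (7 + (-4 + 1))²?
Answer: -6400/7 ≈ -914.29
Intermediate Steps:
U = 16 (U = (7 - 3)² = 4² = 16)
U*((41 - 56)/(-60 + 67) - 55) = 16*((41 - 56)/(-60 + 67) - 55) = 16*(-15/7 - 55) = 16*(-400/7) = -6400/7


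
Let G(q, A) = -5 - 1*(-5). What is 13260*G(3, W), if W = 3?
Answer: 0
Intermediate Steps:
G(q, A) = 0 (G(q, A) = -5 + 5 = 0)
13260*G(3, W) = 13260*0 = 0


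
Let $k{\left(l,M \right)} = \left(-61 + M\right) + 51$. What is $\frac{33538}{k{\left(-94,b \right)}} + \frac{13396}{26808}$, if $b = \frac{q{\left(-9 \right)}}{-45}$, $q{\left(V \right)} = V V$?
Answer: $- \frac{1123660789}{395418} \approx -2841.7$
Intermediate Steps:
$q{\left(V \right)} = V^{2}$
$b = - \frac{9}{5}$ ($b = \frac{\left(-9\right)^{2}}{-45} = 81 \left(- \frac{1}{45}\right) = - \frac{9}{5} \approx -1.8$)
$k{\left(l,M \right)} = -10 + M$
$\frac{33538}{k{\left(-94,b \right)}} + \frac{13396}{26808} = \frac{33538}{-10 - \frac{9}{5}} + \frac{13396}{26808} = \frac{33538}{- \frac{59}{5}} + 13396 \cdot \frac{1}{26808} = 33538 \left(- \frac{5}{59}\right) + \frac{3349}{6702} = - \frac{167690}{59} + \frac{3349}{6702} = - \frac{1123660789}{395418}$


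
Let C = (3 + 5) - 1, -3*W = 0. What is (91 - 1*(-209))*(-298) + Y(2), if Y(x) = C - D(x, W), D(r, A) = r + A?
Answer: -89395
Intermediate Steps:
W = 0 (W = -⅓*0 = 0)
C = 7 (C = 8 - 1 = 7)
D(r, A) = A + r
Y(x) = 7 - x (Y(x) = 7 - (0 + x) = 7 - x)
(91 - 1*(-209))*(-298) + Y(2) = (91 - 1*(-209))*(-298) + (7 - 1*2) = (91 + 209)*(-298) + (7 - 2) = 300*(-298) + 5 = -89400 + 5 = -89395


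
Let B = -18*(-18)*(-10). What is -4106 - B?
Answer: -866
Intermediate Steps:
B = -3240 (B = 324*(-10) = -3240)
-4106 - B = -4106 - 1*(-3240) = -4106 + 3240 = -866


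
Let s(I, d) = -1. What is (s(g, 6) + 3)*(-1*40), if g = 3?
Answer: -80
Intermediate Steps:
(s(g, 6) + 3)*(-1*40) = (-1 + 3)*(-1*40) = 2*(-40) = -80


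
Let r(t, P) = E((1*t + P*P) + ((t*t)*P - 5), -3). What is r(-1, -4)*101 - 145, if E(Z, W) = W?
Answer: -448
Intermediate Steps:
r(t, P) = -3
r(-1, -4)*101 - 145 = -3*101 - 145 = -303 - 145 = -448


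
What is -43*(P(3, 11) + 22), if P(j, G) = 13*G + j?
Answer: -7224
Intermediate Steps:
P(j, G) = j + 13*G
-43*(P(3, 11) + 22) = -43*((3 + 13*11) + 22) = -43*((3 + 143) + 22) = -43*(146 + 22) = -43*168 = -7224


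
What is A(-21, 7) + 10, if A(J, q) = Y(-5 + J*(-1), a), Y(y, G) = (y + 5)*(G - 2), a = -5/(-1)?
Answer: 73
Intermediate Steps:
a = 5 (a = -5*(-1) = 5)
Y(y, G) = (-2 + G)*(5 + y) (Y(y, G) = (5 + y)*(-2 + G) = (-2 + G)*(5 + y))
A(J, q) = -3*J (A(J, q) = -10 - 2*(-5 + J*(-1)) + 5*5 + 5*(-5 + J*(-1)) = -10 - 2*(-5 - J) + 25 + 5*(-5 - J) = -10 + (10 + 2*J) + 25 + (-25 - 5*J) = -3*J)
A(-21, 7) + 10 = -3*(-21) + 10 = 63 + 10 = 73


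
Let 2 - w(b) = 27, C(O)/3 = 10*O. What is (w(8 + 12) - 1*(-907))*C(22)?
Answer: 582120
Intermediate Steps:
C(O) = 30*O (C(O) = 3*(10*O) = 30*O)
w(b) = -25 (w(b) = 2 - 1*27 = 2 - 27 = -25)
(w(8 + 12) - 1*(-907))*C(22) = (-25 - 1*(-907))*(30*22) = (-25 + 907)*660 = 882*660 = 582120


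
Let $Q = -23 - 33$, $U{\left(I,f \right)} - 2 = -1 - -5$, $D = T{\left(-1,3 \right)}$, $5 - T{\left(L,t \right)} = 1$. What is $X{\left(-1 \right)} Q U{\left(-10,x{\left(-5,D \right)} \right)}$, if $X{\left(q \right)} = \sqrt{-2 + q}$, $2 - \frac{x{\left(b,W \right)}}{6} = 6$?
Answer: $- 336 i \sqrt{3} \approx - 581.97 i$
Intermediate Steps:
$T{\left(L,t \right)} = 4$ ($T{\left(L,t \right)} = 5 - 1 = 4$)
$D = 4$
$x{\left(b,W \right)} = -24$ ($x{\left(b,W \right)} = 12 - 36 = -24$)
$U{\left(I,f \right)} = 6$ ($U{\left(I,f \right)} = 2 - -4 = 2 + \left(-1 + 5\right) = 2 + 4 = 6$)
$Q = -56$ ($Q = -23 - 33 = -56$)
$X{\left(-1 \right)} Q U{\left(-10,x{\left(-5,D \right)} \right)} = \sqrt{-2 - 1} \left(-56\right) 6 = \sqrt{-3} \left(-56\right) 6 = i \sqrt{3} \left(-56\right) 6 = - 56 i \sqrt{3} \cdot 6 = - 336 i \sqrt{3}$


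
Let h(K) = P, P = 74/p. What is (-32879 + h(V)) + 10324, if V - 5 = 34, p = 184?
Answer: -2075023/92 ≈ -22555.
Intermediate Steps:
V = 39 (V = 5 + 34 = 39)
P = 37/92 (P = 74/184 = 74*(1/184) = 37/92 ≈ 0.40217)
h(K) = 37/92
(-32879 + h(V)) + 10324 = (-32879 + 37/92) + 10324 = -3024831/92 + 10324 = -2075023/92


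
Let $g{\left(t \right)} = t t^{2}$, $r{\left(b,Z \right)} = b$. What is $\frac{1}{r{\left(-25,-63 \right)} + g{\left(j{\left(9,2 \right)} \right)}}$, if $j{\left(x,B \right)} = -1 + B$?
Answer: $- \frac{1}{24} \approx -0.041667$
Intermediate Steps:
$g{\left(t \right)} = t^{3}$
$\frac{1}{r{\left(-25,-63 \right)} + g{\left(j{\left(9,2 \right)} \right)}} = \frac{1}{-25 + \left(-1 + 2\right)^{3}} = \frac{1}{-25 + 1^{3}} = \frac{1}{-25 + 1} = \frac{1}{-24} = - \frac{1}{24}$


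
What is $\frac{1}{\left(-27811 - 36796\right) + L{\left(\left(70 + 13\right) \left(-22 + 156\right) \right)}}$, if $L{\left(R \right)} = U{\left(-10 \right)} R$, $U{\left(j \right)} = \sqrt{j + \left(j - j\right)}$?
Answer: $- \frac{64607}{5411053289} - \frac{11122 i \sqrt{10}}{5411053289} \approx -1.194 \cdot 10^{-5} - 6.4998 \cdot 10^{-6} i$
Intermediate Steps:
$U{\left(j \right)} = \sqrt{j}$ ($U{\left(j \right)} = \sqrt{j + 0} = \sqrt{j}$)
$L{\left(R \right)} = i R \sqrt{10}$ ($L{\left(R \right)} = \sqrt{-10} R = i \sqrt{10} R = i R \sqrt{10}$)
$\frac{1}{\left(-27811 - 36796\right) + L{\left(\left(70 + 13\right) \left(-22 + 156\right) \right)}} = \frac{1}{\left(-27811 - 36796\right) + i \left(70 + 13\right) \left(-22 + 156\right) \sqrt{10}} = \frac{1}{-64607 + i 83 \cdot 134 \sqrt{10}} = \frac{1}{-64607 + i 11122 \sqrt{10}} = \frac{1}{-64607 + 11122 i \sqrt{10}}$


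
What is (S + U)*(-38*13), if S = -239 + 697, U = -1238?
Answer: 385320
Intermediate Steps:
S = 458
(S + U)*(-38*13) = (458 - 1238)*(-38*13) = -780*(-494) = 385320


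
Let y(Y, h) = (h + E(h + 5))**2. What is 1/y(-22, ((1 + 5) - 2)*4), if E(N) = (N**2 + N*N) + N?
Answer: 1/844561 ≈ 1.1840e-6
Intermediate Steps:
E(N) = N + 2*N**2 (E(N) = (N**2 + N**2) + N = 2*N**2 + N = N + 2*N**2)
y(Y, h) = (h + (5 + h)*(11 + 2*h))**2 (y(Y, h) = (h + (h + 5)*(1 + 2*(h + 5)))**2 = (h + (5 + h)*(1 + 2*(5 + h)))**2 = (h + (5 + h)*(1 + (10 + 2*h)))**2 = (h + (5 + h)*(11 + 2*h))**2)
1/y(-22, ((1 + 5) - 2)*4) = 1/((((1 + 5) - 2)*4 + (5 + ((1 + 5) - 2)*4)*(11 + 2*(((1 + 5) - 2)*4)))**2) = 1/(((6 - 2)*4 + (5 + (6 - 2)*4)*(11 + 2*((6 - 2)*4)))**2) = 1/((4*4 + (5 + 4*4)*(11 + 2*(4*4)))**2) = 1/((16 + (5 + 16)*(11 + 2*16))**2) = 1/((16 + 21*(11 + 32))**2) = 1/((16 + 21*43)**2) = 1/((16 + 903)**2) = 1/(919**2) = 1/844561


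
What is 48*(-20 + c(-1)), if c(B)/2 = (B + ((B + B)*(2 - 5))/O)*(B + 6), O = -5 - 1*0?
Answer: -2016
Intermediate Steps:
O = -5 (O = -5 + 0 = -5)
c(B) = 22*B*(6 + B)/5 (c(B) = 2*((B + ((B + B)*(2 - 5))/(-5))*(B + 6)) = 2*((B + ((2*B)*(-3))*(-1/5))*(6 + B)) = 2*((B - 6*B*(-1/5))*(6 + B)) = 2*((B + 6*B/5)*(6 + B)) = 2*((11*B/5)*(6 + B)) = 2*(11*B*(6 + B)/5) = 22*B*(6 + B)/5)
48*(-20 + c(-1)) = 48*(-20 + (22/5)*(-1)*(6 - 1)) = 48*(-20 + (22/5)*(-1)*5) = 48*(-20 - 22) = 48*(-42) = -2016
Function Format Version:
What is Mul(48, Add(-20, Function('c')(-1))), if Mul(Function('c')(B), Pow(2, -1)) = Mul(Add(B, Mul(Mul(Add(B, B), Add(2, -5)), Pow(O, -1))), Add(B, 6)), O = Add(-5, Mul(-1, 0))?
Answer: -2016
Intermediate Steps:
O = -5 (O = Add(-5, 0) = -5)
Function('c')(B) = Mul(Rational(22, 5), B, Add(6, B)) (Function('c')(B) = Mul(2, Mul(Add(B, Mul(Mul(Add(B, B), Add(2, -5)), Pow(-5, -1))), Add(B, 6))) = Mul(2, Mul(Add(B, Mul(Mul(Mul(2, B), -3), Rational(-1, 5))), Add(6, B))) = Mul(2, Mul(Add(B, Mul(Mul(-6, B), Rational(-1, 5))), Add(6, B))) = Mul(2, Mul(Add(B, Mul(Rational(6, 5), B)), Add(6, B))) = Mul(2, Mul(Mul(Rational(11, 5), B), Add(6, B))) = Mul(2, Mul(Rational(11, 5), B, Add(6, B))) = Mul(Rational(22, 5), B, Add(6, B)))
Mul(48, Add(-20, Function('c')(-1))) = Mul(48, Add(-20, Mul(Rational(22, 5), -1, Add(6, -1)))) = Mul(48, Add(-20, Mul(Rational(22, 5), -1, 5))) = Mul(48, Add(-20, -22)) = Mul(48, -42) = -2016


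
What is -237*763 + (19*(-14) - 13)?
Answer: -181110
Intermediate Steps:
-237*763 + (19*(-14) - 13) = -180831 + (-266 - 13) = -180831 - 279 = -181110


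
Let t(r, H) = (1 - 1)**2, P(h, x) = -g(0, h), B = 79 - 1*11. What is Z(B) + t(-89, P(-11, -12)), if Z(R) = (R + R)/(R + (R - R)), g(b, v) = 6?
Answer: 2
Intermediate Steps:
B = 68 (B = 79 - 11 = 68)
P(h, x) = -6 (P(h, x) = -1*6 = -6)
t(r, H) = 0 (t(r, H) = 0**2 = 0)
Z(R) = 2 (Z(R) = (2*R)/(R + 0) = (2*R)/R = 2)
Z(B) + t(-89, P(-11, -12)) = 2 + 0 = 2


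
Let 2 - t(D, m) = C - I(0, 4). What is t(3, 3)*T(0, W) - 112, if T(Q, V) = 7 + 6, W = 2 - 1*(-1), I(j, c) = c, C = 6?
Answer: -112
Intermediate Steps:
W = 3 (W = 2 + 1 = 3)
t(D, m) = 0 (t(D, m) = 2 - (6 - 1*4) = 2 - (6 - 4) = 2 - 1*2 = 2 - 2 = 0)
T(Q, V) = 13
t(3, 3)*T(0, W) - 112 = 0*13 - 112 = 0 - 112 = -112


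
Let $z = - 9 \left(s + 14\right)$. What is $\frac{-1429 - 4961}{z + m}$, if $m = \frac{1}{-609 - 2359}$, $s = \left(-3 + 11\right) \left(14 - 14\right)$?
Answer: $\frac{18965520}{373969} \approx 50.714$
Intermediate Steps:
$s = 0$ ($s = 8 \cdot 0 = 0$)
$m = - \frac{1}{2968}$ ($m = \frac{1}{-2968} = - \frac{1}{2968} \approx -0.00033693$)
$z = -126$ ($z = - 9 \left(0 + 14\right) = \left(-9\right) 14 = -126$)
$\frac{-1429 - 4961}{z + m} = \frac{-1429 - 4961}{-126 - \frac{1}{2968}} = - \frac{6390}{- \frac{373969}{2968}} = \left(-6390\right) \left(- \frac{2968}{373969}\right) = \frac{18965520}{373969}$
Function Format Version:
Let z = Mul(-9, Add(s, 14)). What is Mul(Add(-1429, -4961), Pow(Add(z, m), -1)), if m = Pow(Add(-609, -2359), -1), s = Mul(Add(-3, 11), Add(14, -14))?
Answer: Rational(18965520, 373969) ≈ 50.714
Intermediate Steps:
s = 0 (s = Mul(8, 0) = 0)
m = Rational(-1, 2968) (m = Pow(-2968, -1) = Rational(-1, 2968) ≈ -0.00033693)
z = -126 (z = Mul(-9, Add(0, 14)) = Mul(-9, 14) = -126)
Mul(Add(-1429, -4961), Pow(Add(z, m), -1)) = Mul(Add(-1429, -4961), Pow(Add(-126, Rational(-1, 2968)), -1)) = Mul(-6390, Pow(Rational(-373969, 2968), -1)) = Mul(-6390, Rational(-2968, 373969)) = Rational(18965520, 373969)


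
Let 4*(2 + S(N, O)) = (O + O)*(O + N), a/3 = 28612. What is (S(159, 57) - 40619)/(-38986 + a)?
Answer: -6893/9370 ≈ -0.73565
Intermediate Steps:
a = 85836 (a = 3*28612 = 85836)
S(N, O) = -2 + O*(N + O)/2 (S(N, O) = -2 + ((O + O)*(O + N))/4 = -2 + ((2*O)*(N + O))/4 = -2 + (2*O*(N + O))/4 = -2 + O*(N + O)/2)
(S(159, 57) - 40619)/(-38986 + a) = ((-2 + (½)*57² + (½)*159*57) - 40619)/(-38986 + 85836) = ((-2 + (½)*3249 + 9063/2) - 40619)/46850 = ((-2 + 3249/2 + 9063/2) - 40619)*(1/46850) = (6154 - 40619)*(1/46850) = -34465*1/46850 = -6893/9370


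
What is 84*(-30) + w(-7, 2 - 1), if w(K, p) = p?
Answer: -2519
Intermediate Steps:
84*(-30) + w(-7, 2 - 1) = 84*(-30) + (2 - 1) = -2520 + 1 = -2519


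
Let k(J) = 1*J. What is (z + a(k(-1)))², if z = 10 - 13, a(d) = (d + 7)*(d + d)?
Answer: 225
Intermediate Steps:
k(J) = J
a(d) = 2*d*(7 + d) (a(d) = (7 + d)*(2*d) = 2*d*(7 + d))
z = -3
(z + a(k(-1)))² = (-3 + 2*(-1)*(7 - 1))² = (-3 + 2*(-1)*6)² = (-3 - 12)² = (-15)² = 225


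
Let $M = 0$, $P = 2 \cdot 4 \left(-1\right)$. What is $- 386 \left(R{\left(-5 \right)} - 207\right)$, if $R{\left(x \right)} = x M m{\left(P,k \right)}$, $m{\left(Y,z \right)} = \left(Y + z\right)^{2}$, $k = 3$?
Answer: $79902$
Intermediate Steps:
$P = -8$ ($P = 8 \left(-1\right) = -8$)
$R{\left(x \right)} = 0$ ($R{\left(x \right)} = x 0 \left(-8 + 3\right)^{2} = 0 \left(-5\right)^{2} = 0 \cdot 25 = 0$)
$- 386 \left(R{\left(-5 \right)} - 207\right) = - 386 \left(0 - 207\right) = \left(-386\right) \left(-207\right) = 79902$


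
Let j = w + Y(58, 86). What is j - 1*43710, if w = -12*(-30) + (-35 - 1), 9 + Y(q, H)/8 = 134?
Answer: -42386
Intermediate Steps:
Y(q, H) = 1000 (Y(q, H) = -72 + 8*134 = -72 + 1072 = 1000)
w = 324 (w = 360 - 36 = 324)
j = 1324 (j = 324 + 1000 = 1324)
j - 1*43710 = 1324 - 1*43710 = 1324 - 43710 = -42386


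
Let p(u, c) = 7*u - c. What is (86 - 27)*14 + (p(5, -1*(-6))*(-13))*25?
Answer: -8599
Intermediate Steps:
p(u, c) = -c + 7*u
(86 - 27)*14 + (p(5, -1*(-6))*(-13))*25 = (86 - 27)*14 + ((-(-1)*(-6) + 7*5)*(-13))*25 = 59*14 + ((-1*6 + 35)*(-13))*25 = 826 + ((-6 + 35)*(-13))*25 = 826 + (29*(-13))*25 = 826 - 377*25 = 826 - 9425 = -8599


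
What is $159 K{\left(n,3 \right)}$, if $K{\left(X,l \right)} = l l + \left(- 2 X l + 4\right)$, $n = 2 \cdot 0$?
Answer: $2067$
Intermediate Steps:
$n = 0$
$K{\left(X,l \right)} = 4 + l^{2} - 2 X l$ ($K{\left(X,l \right)} = l^{2} - \left(-4 + 2 X l\right) = 4 + l^{2} - 2 X l$)
$159 K{\left(n,3 \right)} = 159 \left(4 + 3^{2} - 0 \cdot 3\right) = 159 \left(4 + 9 + 0\right) = 159 \cdot 13 = 2067$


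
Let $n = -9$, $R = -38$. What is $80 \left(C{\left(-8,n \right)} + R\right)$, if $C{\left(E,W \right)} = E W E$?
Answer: $-49120$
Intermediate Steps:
$C{\left(E,W \right)} = W E^{2}$
$80 \left(C{\left(-8,n \right)} + R\right) = 80 \left(- 9 \left(-8\right)^{2} - 38\right) = 80 \left(\left(-9\right) 64 - 38\right) = 80 \left(-576 - 38\right) = 80 \left(-614\right) = -49120$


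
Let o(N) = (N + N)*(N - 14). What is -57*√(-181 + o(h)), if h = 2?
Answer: -57*I*√229 ≈ -862.57*I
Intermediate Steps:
o(N) = 2*N*(-14 + N) (o(N) = (2*N)*(-14 + N) = 2*N*(-14 + N))
-57*√(-181 + o(h)) = -57*√(-181 + 2*2*(-14 + 2)) = -57*√(-181 + 2*2*(-12)) = -57*√(-181 - 48) = -57*I*√229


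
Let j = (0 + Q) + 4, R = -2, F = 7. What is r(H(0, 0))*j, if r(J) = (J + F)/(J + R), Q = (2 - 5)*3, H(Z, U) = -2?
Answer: 25/4 ≈ 6.2500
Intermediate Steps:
Q = -9 (Q = -3*3 = -9)
r(J) = (7 + J)/(-2 + J) (r(J) = (J + 7)/(J - 2) = (7 + J)/(-2 + J))
j = -5 (j = (0 - 9) + 4 = -9 + 4 = -5)
r(H(0, 0))*j = ((7 - 2)/(-2 - 2))*(-5) = (5/(-4))*(-5) = -¼*5*(-5) = -5/4*(-5) = 25/4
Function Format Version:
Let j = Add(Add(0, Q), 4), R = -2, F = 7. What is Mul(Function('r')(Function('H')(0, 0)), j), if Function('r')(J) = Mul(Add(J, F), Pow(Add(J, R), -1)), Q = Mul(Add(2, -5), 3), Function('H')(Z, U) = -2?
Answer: Rational(25, 4) ≈ 6.2500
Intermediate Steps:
Q = -9 (Q = Mul(-3, 3) = -9)
Function('r')(J) = Mul(Pow(Add(-2, J), -1), Add(7, J)) (Function('r')(J) = Mul(Add(J, 7), Pow(Add(J, -2), -1)) = Mul(Add(7, J), Pow(Add(-2, J), -1)) = Mul(Pow(Add(-2, J), -1), Add(7, J)))
j = -5 (j = Add(Add(0, -9), 4) = Add(-9, 4) = -5)
Mul(Function('r')(Function('H')(0, 0)), j) = Mul(Mul(Pow(Add(-2, -2), -1), Add(7, -2)), -5) = Mul(Mul(Pow(-4, -1), 5), -5) = Mul(Mul(Rational(-1, 4), 5), -5) = Mul(Rational(-5, 4), -5) = Rational(25, 4)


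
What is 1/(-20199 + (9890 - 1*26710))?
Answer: -1/37019 ≈ -2.7013e-5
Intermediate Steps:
1/(-20199 + (9890 - 1*26710)) = 1/(-20199 + (9890 - 26710)) = 1/(-20199 - 16820) = 1/(-37019) = -1/37019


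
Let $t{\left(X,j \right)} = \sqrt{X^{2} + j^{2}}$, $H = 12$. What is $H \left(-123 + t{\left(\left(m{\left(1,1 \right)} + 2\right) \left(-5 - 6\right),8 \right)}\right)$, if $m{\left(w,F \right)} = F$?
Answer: $-1476 + 12 \sqrt{1153} \approx -1068.5$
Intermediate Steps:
$H \left(-123 + t{\left(\left(m{\left(1,1 \right)} + 2\right) \left(-5 - 6\right),8 \right)}\right) = 12 \left(-123 + \sqrt{\left(\left(1 + 2\right) \left(-5 - 6\right)\right)^{2} + 8^{2}}\right) = 12 \left(-123 + \sqrt{\left(3 \left(-11\right)\right)^{2} + 64}\right) = 12 \left(-123 + \sqrt{\left(-33\right)^{2} + 64}\right) = 12 \left(-123 + \sqrt{1089 + 64}\right) = 12 \left(-123 + \sqrt{1153}\right) = -1476 + 12 \sqrt{1153}$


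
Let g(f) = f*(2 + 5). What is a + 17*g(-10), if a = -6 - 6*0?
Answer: -1196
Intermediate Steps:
a = -6 (a = -6 + 0 = -6)
g(f) = 7*f (g(f) = f*7 = 7*f)
a + 17*g(-10) = -6 + 17*(7*(-10)) = -6 + 17*(-70) = -6 - 1190 = -1196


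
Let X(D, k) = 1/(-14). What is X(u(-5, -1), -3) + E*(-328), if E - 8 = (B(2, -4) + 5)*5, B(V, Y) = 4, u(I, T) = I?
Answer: -243377/14 ≈ -17384.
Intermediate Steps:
X(D, k) = -1/14
E = 53 (E = 8 + (4 + 5)*5 = 8 + 9*5 = 8 + 45 = 53)
X(u(-5, -1), -3) + E*(-328) = -1/14 + 53*(-328) = -1/14 - 17384 = -243377/14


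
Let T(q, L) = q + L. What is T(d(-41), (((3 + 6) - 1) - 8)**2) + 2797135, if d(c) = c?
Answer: 2797094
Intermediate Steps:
T(q, L) = L + q
T(d(-41), (((3 + 6) - 1) - 8)**2) + 2797135 = ((((3 + 6) - 1) - 8)**2 - 41) + 2797135 = (((9 - 1) - 8)**2 - 41) + 2797135 = ((8 - 8)**2 - 41) + 2797135 = (0**2 - 41) + 2797135 = (0 - 41) + 2797135 = -41 + 2797135 = 2797094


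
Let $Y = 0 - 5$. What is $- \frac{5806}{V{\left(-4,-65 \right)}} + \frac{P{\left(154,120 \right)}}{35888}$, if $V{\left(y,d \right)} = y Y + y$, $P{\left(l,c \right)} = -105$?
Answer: $- \frac{13022963}{35888} \approx -362.88$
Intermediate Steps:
$Y = -5$ ($Y = 0 - 5 = -5$)
$V{\left(y,d \right)} = - 4 y$ ($V{\left(y,d \right)} = y \left(-5\right) + y = - 5 y + y = - 4 y$)
$- \frac{5806}{V{\left(-4,-65 \right)}} + \frac{P{\left(154,120 \right)}}{35888} = - \frac{5806}{\left(-4\right) \left(-4\right)} - \frac{105}{35888} = - \frac{5806}{16} - \frac{105}{35888} = \left(-5806\right) \frac{1}{16} - \frac{105}{35888} = - \frac{2903}{8} - \frac{105}{35888} = - \frac{13022963}{35888}$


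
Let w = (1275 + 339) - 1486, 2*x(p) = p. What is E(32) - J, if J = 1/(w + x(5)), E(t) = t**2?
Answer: 267262/261 ≈ 1024.0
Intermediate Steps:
x(p) = p/2
w = 128 (w = 1614 - 1486 = 128)
J = 2/261 (J = 1/(128 + (1/2)*5) = 1/(128 + 5/2) = 1/(261/2) = 2/261 ≈ 0.0076628)
E(32) - J = 32**2 - 1*2/261 = 1024 - 2/261 = 267262/261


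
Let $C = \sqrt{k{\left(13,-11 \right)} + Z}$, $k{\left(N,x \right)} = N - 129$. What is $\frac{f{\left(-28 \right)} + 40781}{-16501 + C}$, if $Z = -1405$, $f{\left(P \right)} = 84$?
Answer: $- \frac{674313365}{272284522} - \frac{1593735 i}{272284522} \approx -2.4765 - 0.0058532 i$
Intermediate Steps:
$k{\left(N,x \right)} = -129 + N$
$C = 39 i$ ($C = \sqrt{\left(-129 + 13\right) - 1405} = \sqrt{-116 - 1405} = \sqrt{-1521} = 39 i \approx 39.0 i$)
$\frac{f{\left(-28 \right)} + 40781}{-16501 + C} = \frac{84 + 40781}{-16501 + 39 i} = 40865 \frac{-16501 - 39 i}{272284522} = \frac{40865 \left(-16501 - 39 i\right)}{272284522}$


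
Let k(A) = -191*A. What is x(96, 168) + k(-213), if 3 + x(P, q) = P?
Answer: 40776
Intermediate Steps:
x(P, q) = -3 + P
x(96, 168) + k(-213) = (-3 + 96) - 191*(-213) = 93 + 40683 = 40776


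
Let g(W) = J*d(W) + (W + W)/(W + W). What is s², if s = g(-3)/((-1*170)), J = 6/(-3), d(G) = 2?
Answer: 9/28900 ≈ 0.00031142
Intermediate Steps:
J = -2 (J = 6*(-⅓) = -2)
g(W) = -3 (g(W) = -2*2 + (W + W)/(W + W) = -4 + (2*W)/((2*W)) = -4 + (2*W)*(1/(2*W)) = -4 + 1 = -3)
s = 3/170 (s = -3/((-1*170)) = -3/(-170) = -3*(-1/170) = 3/170 ≈ 0.017647)
s² = (3/170)² = 9/28900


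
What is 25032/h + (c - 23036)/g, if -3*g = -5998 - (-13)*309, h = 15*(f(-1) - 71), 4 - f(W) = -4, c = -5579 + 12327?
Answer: -4560232/89145 ≈ -51.155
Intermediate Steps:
c = 6748
f(W) = 8 (f(W) = 4 - 1*(-4) = 4 + 4 = 8)
h = -945 (h = 15*(8 - 71) = 15*(-63) = -945)
g = 1981/3 (g = -(-5998 - (-13)*309)/3 = -(-5998 - 1*(-4017))/3 = -(-5998 + 4017)/3 = -⅓*(-1981) = 1981/3 ≈ 660.33)
25032/h + (c - 23036)/g = 25032/(-945) + (6748 - 23036)/(1981/3) = 25032*(-1/945) - 16288*3/1981 = -1192/45 - 48864/1981 = -4560232/89145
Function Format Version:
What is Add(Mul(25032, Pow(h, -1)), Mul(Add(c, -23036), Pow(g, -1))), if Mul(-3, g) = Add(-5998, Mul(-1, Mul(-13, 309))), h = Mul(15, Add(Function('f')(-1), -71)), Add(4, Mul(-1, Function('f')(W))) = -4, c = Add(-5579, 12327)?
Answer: Rational(-4560232, 89145) ≈ -51.155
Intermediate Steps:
c = 6748
Function('f')(W) = 8 (Function('f')(W) = Add(4, Mul(-1, -4)) = Add(4, 4) = 8)
h = -945 (h = Mul(15, Add(8, -71)) = Mul(15, -63) = -945)
g = Rational(1981, 3) (g = Mul(Rational(-1, 3), Add(-5998, Mul(-1, Mul(-13, 309)))) = Mul(Rational(-1, 3), Add(-5998, Mul(-1, -4017))) = Mul(Rational(-1, 3), Add(-5998, 4017)) = Mul(Rational(-1, 3), -1981) = Rational(1981, 3) ≈ 660.33)
Add(Mul(25032, Pow(h, -1)), Mul(Add(c, -23036), Pow(g, -1))) = Add(Mul(25032, Pow(-945, -1)), Mul(Add(6748, -23036), Pow(Rational(1981, 3), -1))) = Add(Mul(25032, Rational(-1, 945)), Mul(-16288, Rational(3, 1981))) = Add(Rational(-1192, 45), Rational(-48864, 1981)) = Rational(-4560232, 89145)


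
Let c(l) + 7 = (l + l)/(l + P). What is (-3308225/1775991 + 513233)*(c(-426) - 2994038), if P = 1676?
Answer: -24719694902615865762/16086875 ≈ -1.5366e+12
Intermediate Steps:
c(l) = -7 + 2*l/(1676 + l) (c(l) = -7 + (l + l)/(l + 1676) = -7 + (2*l)/(1676 + l) = -7 + 2*l/(1676 + l))
(-3308225/1775991 + 513233)*(c(-426) - 2994038) = (-3308225/1775991 + 513233)*((-11732 - 5*(-426))/(1676 - 426) - 2994038) = (-3308225*1/1775991 + 513233)*((-11732 + 2130)/1250 - 2994038) = (-3308225/1775991 + 513233)*((1/1250)*(-9602) - 2994038) = 911493880678*(-4801/625 - 2994038)/1775991 = (911493880678/1775991)*(-1871278551/625) = -24719694902615865762/16086875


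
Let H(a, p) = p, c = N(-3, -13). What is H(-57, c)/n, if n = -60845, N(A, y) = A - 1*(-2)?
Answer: 1/60845 ≈ 1.6435e-5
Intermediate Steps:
N(A, y) = 2 + A (N(A, y) = A + 2 = 2 + A)
c = -1 (c = 2 - 3 = -1)
H(-57, c)/n = -1/(-60845) = -1*(-1/60845) = 1/60845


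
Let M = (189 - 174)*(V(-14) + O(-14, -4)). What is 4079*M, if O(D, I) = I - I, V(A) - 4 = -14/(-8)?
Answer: 1407255/4 ≈ 3.5181e+5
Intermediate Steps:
V(A) = 23/4 (V(A) = 4 - 14/(-8) = 4 - 14*(-⅛) = 4 + 7/4 = 23/4)
O(D, I) = 0
M = 345/4 (M = (189 - 174)*(23/4 + 0) = 15*(23/4) = 345/4 ≈ 86.250)
4079*M = 4079*(345/4) = 1407255/4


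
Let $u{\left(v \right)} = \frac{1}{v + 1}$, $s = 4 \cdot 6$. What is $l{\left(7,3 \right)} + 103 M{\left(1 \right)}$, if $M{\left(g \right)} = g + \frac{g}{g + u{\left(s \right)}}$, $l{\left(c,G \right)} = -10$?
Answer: $\frac{4993}{26} \approx 192.04$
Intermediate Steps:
$s = 24$
$u{\left(v \right)} = \frac{1}{1 + v}$
$M{\left(g \right)} = g + \frac{g}{\frac{1}{25} + g}$ ($M{\left(g \right)} = g + \frac{g}{g + \frac{1}{1 + 24}} = g + \frac{g}{g + \frac{1}{25}} = g + \frac{g}{\frac{1}{25} + g}$)
$l{\left(7,3 \right)} + 103 M{\left(1 \right)} = -10 + 103 \cdot 1 \frac{1}{1 + 25 \cdot 1} \left(26 + 25 \cdot 1\right) = -10 + 103 \cdot 1 \frac{1}{1 + 25} \left(26 + 25\right) = -10 + 103 \cdot 1 \cdot \frac{1}{26} \cdot 51 = -10 + 103 \cdot \frac{51}{26} = -10 + \frac{5253}{26} = \frac{4993}{26}$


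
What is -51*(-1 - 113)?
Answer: 5814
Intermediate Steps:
-51*(-1 - 113) = -51*(-114) = 5814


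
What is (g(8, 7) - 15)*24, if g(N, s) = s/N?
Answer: -339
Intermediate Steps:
(g(8, 7) - 15)*24 = (7/8 - 15)*24 = -113/8*24 = -339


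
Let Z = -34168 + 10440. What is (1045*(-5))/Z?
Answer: 5225/23728 ≈ 0.22020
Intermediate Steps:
Z = -23728
(1045*(-5))/Z = (1045*(-5))/(-23728) = -5225*(-1/23728) = 5225/23728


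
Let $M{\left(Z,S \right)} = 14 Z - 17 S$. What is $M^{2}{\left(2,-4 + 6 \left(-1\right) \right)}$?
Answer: $39204$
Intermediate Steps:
$M{\left(Z,S \right)} = - 17 S + 14 Z$
$M^{2}{\left(2,-4 + 6 \left(-1\right) \right)} = \left(- 17 \left(-4 + 6 \left(-1\right)\right) + 14 \cdot 2\right)^{2} = \left(- 17 \left(-4 - 6\right) + 28\right)^{2} = \left(\left(-17\right) \left(-10\right) + 28\right)^{2} = \left(170 + 28\right)^{2} = 198^{2} = 39204$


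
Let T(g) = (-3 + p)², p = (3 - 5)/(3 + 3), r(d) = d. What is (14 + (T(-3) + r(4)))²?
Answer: 68644/81 ≈ 847.46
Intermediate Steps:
p = -⅓ (p = -2/6 = -2*⅙ = -⅓ ≈ -0.33333)
T(g) = 100/9 (T(g) = (-3 - ⅓)² = (-10/3)² = 100/9)
(14 + (T(-3) + r(4)))² = (14 + (100/9 + 4))² = (14 + 136/9)² = (262/9)² = 68644/81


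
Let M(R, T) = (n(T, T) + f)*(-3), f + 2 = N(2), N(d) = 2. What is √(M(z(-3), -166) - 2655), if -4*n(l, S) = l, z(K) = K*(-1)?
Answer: I*√11118/2 ≈ 52.721*I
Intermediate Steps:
z(K) = -K
n(l, S) = -l/4
f = 0 (f = -2 + 2 = 0)
M(R, T) = 3*T/4 (M(R, T) = (-T/4 + 0)*(-3) = -T/4*(-3) = 3*T/4)
√(M(z(-3), -166) - 2655) = √((¾)*(-166) - 2655) = √(-249/2 - 2655) = √(-5559/2) = I*√11118/2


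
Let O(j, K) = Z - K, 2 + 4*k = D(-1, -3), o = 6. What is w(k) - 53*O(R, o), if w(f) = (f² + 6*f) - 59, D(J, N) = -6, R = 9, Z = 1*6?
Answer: -67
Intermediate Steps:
Z = 6
k = -2 (k = -½ + (¼)*(-6) = -½ - 3/2 = -2)
O(j, K) = 6 - K
w(f) = -59 + f² + 6*f
w(k) - 53*O(R, o) = (-59 + (-2)² + 6*(-2)) - 53*(6 - 1*6) = (-59 + 4 - 12) - 53*(6 - 6) = -67 - 53*0 = -67 - 1*0 = -67 + 0 = -67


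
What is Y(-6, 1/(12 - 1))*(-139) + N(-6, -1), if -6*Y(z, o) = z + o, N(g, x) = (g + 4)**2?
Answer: -8771/66 ≈ -132.89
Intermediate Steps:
N(g, x) = (4 + g)**2
Y(z, o) = -o/6 - z/6 (Y(z, o) = -(z + o)/6 = -(o + z)/6 = -o/6 - z/6)
Y(-6, 1/(12 - 1))*(-139) + N(-6, -1) = (-1/(6*(12 - 1)) - 1/6*(-6))*(-139) + (4 - 6)**2 = (-1/6/11 + 1)*(-139) + (-2)**2 = (-1/6*1/11 + 1)*(-139) + 4 = (-1/66 + 1)*(-139) + 4 = (65/66)*(-139) + 4 = -9035/66 + 4 = -8771/66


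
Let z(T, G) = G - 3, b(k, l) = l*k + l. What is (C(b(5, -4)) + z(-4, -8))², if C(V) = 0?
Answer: 121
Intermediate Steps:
b(k, l) = l + k*l (b(k, l) = k*l + l = l + k*l)
z(T, G) = -3 + G
(C(b(5, -4)) + z(-4, -8))² = (0 + (-3 - 8))² = (0 - 11)² = (-11)² = 121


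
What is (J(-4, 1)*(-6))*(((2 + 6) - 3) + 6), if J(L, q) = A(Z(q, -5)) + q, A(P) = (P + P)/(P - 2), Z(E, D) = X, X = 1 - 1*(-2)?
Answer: -462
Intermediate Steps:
X = 3 (X = 1 + 2 = 3)
Z(E, D) = 3
A(P) = 2*P/(-2 + P) (A(P) = (2*P)/(-2 + P) = 2*P/(-2 + P))
J(L, q) = 6 + q (J(L, q) = 2*3/(-2 + 3) + q = 2*3/1 + q = 2*3*1 + q = 6 + q)
(J(-4, 1)*(-6))*(((2 + 6) - 3) + 6) = ((6 + 1)*(-6))*(((2 + 6) - 3) + 6) = (7*(-6))*((8 - 3) + 6) = -42*(5 + 6) = -42*11 = -462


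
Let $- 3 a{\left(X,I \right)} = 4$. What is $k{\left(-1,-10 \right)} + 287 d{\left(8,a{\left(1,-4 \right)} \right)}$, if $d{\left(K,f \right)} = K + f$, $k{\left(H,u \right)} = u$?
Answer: $\frac{5710}{3} \approx 1903.3$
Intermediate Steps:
$a{\left(X,I \right)} = - \frac{4}{3}$ ($a{\left(X,I \right)} = \left(- \frac{1}{3}\right) 4 = - \frac{4}{3}$)
$k{\left(-1,-10 \right)} + 287 d{\left(8,a{\left(1,-4 \right)} \right)} = -10 + 287 \left(8 - \frac{4}{3}\right) = -10 + 287 \cdot \frac{20}{3} = -10 + \frac{5740}{3} = \frac{5710}{3}$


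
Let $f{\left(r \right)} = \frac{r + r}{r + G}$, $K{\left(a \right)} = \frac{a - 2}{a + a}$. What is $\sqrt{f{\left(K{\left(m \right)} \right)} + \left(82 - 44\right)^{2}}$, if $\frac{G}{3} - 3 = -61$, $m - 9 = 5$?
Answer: $\frac{\sqrt{2924090}}{45} \approx 38.0$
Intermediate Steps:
$m = 14$ ($m = 9 + 5 = 14$)
$G = -174$ ($G = 9 + 3 \left(-61\right) = 9 - 183 = -174$)
$K{\left(a \right)} = \frac{-2 + a}{2 a}$
$f{\left(r \right)} = \frac{2 r}{-174 + r}$ ($f{\left(r \right)} = \frac{r + r}{r - 174} = \frac{2 r}{-174 + r}$)
$\sqrt{f{\left(K{\left(m \right)} \right)} + \left(82 - 44\right)^{2}} = \sqrt{\frac{2 \frac{-2 + 14}{2 \cdot 14}}{-174 + \frac{-2 + 14}{2 \cdot 14}} + \left(82 - 44\right)^{2}} = \sqrt{\frac{2 \cdot \frac{1}{2} \cdot \frac{1}{14} \cdot 12}{-174 + \frac{1}{2} \cdot \frac{1}{14} \cdot 12} + 38^{2}} = \sqrt{2 \cdot \frac{3}{7} \frac{1}{-174 + \frac{3}{7}} + 1444} = \sqrt{2 \cdot \frac{3}{7} \frac{1}{- \frac{1215}{7}} + 1444} = \sqrt{2 \cdot \frac{3}{7} \left(- \frac{7}{1215}\right) + 1444} = \sqrt{- \frac{2}{405} + 1444} = \sqrt{\frac{584818}{405}} = \frac{\sqrt{2924090}}{45}$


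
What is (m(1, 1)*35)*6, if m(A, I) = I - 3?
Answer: -420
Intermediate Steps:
m(A, I) = -3 + I
(m(1, 1)*35)*6 = ((-3 + 1)*35)*6 = -2*35*6 = -70*6 = -420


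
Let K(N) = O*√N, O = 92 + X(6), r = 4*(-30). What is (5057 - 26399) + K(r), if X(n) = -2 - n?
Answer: -21342 + 168*I*√30 ≈ -21342.0 + 920.17*I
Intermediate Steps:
r = -120
O = 84 (O = 92 + (-2 - 1*6) = 92 + (-2 - 6) = 92 - 8 = 84)
K(N) = 84*√N
(5057 - 26399) + K(r) = (5057 - 26399) + 84*√(-120) = -21342 + 84*(2*I*√30) = -21342 + 168*I*√30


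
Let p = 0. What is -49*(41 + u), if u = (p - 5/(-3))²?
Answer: -19306/9 ≈ -2145.1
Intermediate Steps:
u = 25/9 (u = (0 - 5/(-3))² = (0 - 5*(-⅓))² = (0 + 5/3)² = (5/3)² = 25/9 ≈ 2.7778)
-49*(41 + u) = -49*(41 + 25/9) = -49*394/9 = -19306/9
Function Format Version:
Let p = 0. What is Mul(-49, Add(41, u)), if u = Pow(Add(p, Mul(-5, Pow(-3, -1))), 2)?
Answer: Rational(-19306, 9) ≈ -2145.1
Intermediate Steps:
u = Rational(25, 9) (u = Pow(Add(0, Mul(-5, Pow(-3, -1))), 2) = Pow(Add(0, Mul(-5, Rational(-1, 3))), 2) = Pow(Add(0, Rational(5, 3)), 2) = Pow(Rational(5, 3), 2) = Rational(25, 9) ≈ 2.7778)
Mul(-49, Add(41, u)) = Mul(-49, Add(41, Rational(25, 9))) = Mul(-49, Rational(394, 9)) = Rational(-19306, 9)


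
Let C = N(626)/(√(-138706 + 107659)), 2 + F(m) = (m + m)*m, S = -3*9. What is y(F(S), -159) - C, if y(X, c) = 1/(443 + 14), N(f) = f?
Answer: 1/457 + 626*I*√31047/31047 ≈ 0.0021882 + 3.5527*I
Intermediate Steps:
S = -27
F(m) = -2 + 2*m² (F(m) = -2 + (m + m)*m = -2 + (2*m)*m = -2 + 2*m²)
y(X, c) = 1/457
C = -626*I*√31047/31047 (C = 626/(√(-138706 + 107659)) = 626/(√(-31047)) = 626/((I*√31047)) = 626*(-I*√31047/31047) = -626*I*√31047/31047 ≈ -3.5527*I)
y(F(S), -159) - C = 1/457 - (-626)*I*√31047/31047 = 1/457 + 626*I*√31047/31047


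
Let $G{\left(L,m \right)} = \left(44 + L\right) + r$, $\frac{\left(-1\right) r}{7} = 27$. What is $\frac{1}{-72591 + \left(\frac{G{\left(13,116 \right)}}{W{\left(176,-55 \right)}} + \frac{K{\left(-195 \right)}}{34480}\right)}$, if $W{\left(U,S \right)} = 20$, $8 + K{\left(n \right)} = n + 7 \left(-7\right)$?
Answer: $- \frac{1724}{125158275} \approx -1.3775 \cdot 10^{-5}$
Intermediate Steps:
$r = -189$ ($r = \left(-7\right) 27 = -189$)
$K{\left(n \right)} = -57 + n$ ($K{\left(n \right)} = -8 + \left(n + 7 \left(-7\right)\right) = -8 + \left(n - 49\right) = -8 + \left(-49 + n\right) = -57 + n$)
$G{\left(L,m \right)} = -145 + L$ ($G{\left(L,m \right)} = \left(44 + L\right) - 189 = -145 + L$)
$\frac{1}{-72591 + \left(\frac{G{\left(13,116 \right)}}{W{\left(176,-55 \right)}} + \frac{K{\left(-195 \right)}}{34480}\right)} = \frac{1}{-72591 + \left(\frac{-145 + 13}{20} + \frac{-57 - 195}{34480}\right)} = \frac{1}{-72591 - \frac{11391}{1724}} = \frac{1}{- \frac{125158275}{1724}} = - \frac{1724}{125158275}$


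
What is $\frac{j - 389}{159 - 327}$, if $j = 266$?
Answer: $\frac{41}{56} \approx 0.73214$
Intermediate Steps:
$\frac{j - 389}{159 - 327} = \frac{266 - 389}{159 - 327} = \frac{1}{-168} \left(-123\right) = \left(- \frac{1}{168}\right) \left(-123\right) = \frac{41}{56}$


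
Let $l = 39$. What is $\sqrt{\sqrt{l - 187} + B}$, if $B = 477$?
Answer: $\sqrt{477 + 2 i \sqrt{37}} \approx 21.842 + 0.2785 i$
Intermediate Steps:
$\sqrt{\sqrt{l - 187} + B} = \sqrt{\sqrt{39 - 187} + 477} = \sqrt{\sqrt{-148} + 477} = \sqrt{2 i \sqrt{37} + 477} = \sqrt{477 + 2 i \sqrt{37}}$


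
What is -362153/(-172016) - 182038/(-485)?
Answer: 31489092813/83427760 ≈ 377.44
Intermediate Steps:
-362153/(-172016) - 182038/(-485) = -362153*(-1/172016) - 182038*(-1/485) = 362153/172016 + 182038/485 = 31489092813/83427760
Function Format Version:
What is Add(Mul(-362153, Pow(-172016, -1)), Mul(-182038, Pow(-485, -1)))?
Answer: Rational(31489092813, 83427760) ≈ 377.44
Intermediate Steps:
Add(Mul(-362153, Pow(-172016, -1)), Mul(-182038, Pow(-485, -1))) = Add(Mul(-362153, Rational(-1, 172016)), Mul(-182038, Rational(-1, 485))) = Add(Rational(362153, 172016), Rational(182038, 485)) = Rational(31489092813, 83427760)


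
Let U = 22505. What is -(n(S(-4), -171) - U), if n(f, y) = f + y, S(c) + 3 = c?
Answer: 22683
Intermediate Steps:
S(c) = -3 + c
-(n(S(-4), -171) - U) = -(((-3 - 4) - 171) - 1*22505) = -((-7 - 171) - 22505) = -(-178 - 22505) = -1*(-22683) = 22683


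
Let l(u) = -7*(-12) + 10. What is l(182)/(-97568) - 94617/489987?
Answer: -515425013/2655947312 ≈ -0.19406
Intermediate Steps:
l(u) = 94 (l(u) = 84 + 10 = 94)
l(182)/(-97568) - 94617/489987 = 94/(-97568) - 94617/489987 = 94*(-1/97568) - 94617*1/489987 = -47/48784 - 10513/54443 = -515425013/2655947312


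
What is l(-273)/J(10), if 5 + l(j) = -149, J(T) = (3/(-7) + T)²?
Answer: -7546/4489 ≈ -1.6810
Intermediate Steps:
J(T) = (-3/7 + T)² (J(T) = (3*(-⅐) + T)² = (-3/7 + T)²)
l(j) = -154 (l(j) = -5 - 149 = -154)
l(-273)/J(10) = -154*49/(-3 + 7*10)² = -154*49/(-3 + 70)² = -154/((1/49)*67²) = -154/((1/49)*4489) = -154/4489/49 = -154*49/4489 = -7546/4489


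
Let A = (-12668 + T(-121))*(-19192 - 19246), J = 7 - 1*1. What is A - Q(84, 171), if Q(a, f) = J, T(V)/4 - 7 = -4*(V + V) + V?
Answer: 355628370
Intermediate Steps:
J = 6 (J = 7 - 1 = 6)
T(V) = 28 - 28*V (T(V) = 28 + 4*(-4*(V + V) + V) = 28 + 4*(-8*V + V) = 28 + 4*(-7*V) = 28 - 28*V)
Q(a, f) = 6
A = 355628376 (A = (-12668 + (28 - 28*(-121)))*(-19192 - 19246) = (-12668 + (28 + 3388))*(-38438) = (-12668 + 3416)*(-38438) = -9252*(-38438) = 355628376)
A - Q(84, 171) = 355628376 - 1*6 = 355628376 - 6 = 355628370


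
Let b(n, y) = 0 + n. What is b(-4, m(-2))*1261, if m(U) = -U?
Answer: -5044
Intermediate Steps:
b(n, y) = n
b(-4, m(-2))*1261 = -4*1261 = -5044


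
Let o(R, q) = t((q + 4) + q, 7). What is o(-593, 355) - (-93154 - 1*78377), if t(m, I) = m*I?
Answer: 176529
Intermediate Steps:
t(m, I) = I*m
o(R, q) = 28 + 14*q (o(R, q) = 7*((q + 4) + q) = 7*((4 + q) + q) = 7*(4 + 2*q) = 28 + 14*q)
o(-593, 355) - (-93154 - 1*78377) = (28 + 14*355) - (-93154 - 1*78377) = (28 + 4970) - (-93154 - 78377) = 4998 - 1*(-171531) = 4998 + 171531 = 176529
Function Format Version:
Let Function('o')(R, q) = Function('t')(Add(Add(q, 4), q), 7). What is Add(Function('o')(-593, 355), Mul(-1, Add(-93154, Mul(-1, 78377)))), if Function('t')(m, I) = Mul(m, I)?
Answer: 176529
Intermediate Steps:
Function('t')(m, I) = Mul(I, m)
Function('o')(R, q) = Add(28, Mul(14, q)) (Function('o')(R, q) = Mul(7, Add(Add(q, 4), q)) = Mul(7, Add(Add(4, q), q)) = Mul(7, Add(4, Mul(2, q))) = Add(28, Mul(14, q)))
Add(Function('o')(-593, 355), Mul(-1, Add(-93154, Mul(-1, 78377)))) = Add(Add(28, Mul(14, 355)), Mul(-1, Add(-93154, Mul(-1, 78377)))) = Add(Add(28, 4970), Mul(-1, Add(-93154, -78377))) = Add(4998, Mul(-1, -171531)) = Add(4998, 171531) = 176529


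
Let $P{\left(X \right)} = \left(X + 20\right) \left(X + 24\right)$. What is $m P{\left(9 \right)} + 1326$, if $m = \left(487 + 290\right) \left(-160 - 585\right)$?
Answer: $-553972479$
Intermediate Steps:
$P{\left(X \right)} = \left(20 + X\right) \left(24 + X\right)$
$m = -578865$ ($m = 777 \left(-745\right) = -578865$)
$m P{\left(9 \right)} + 1326 = - 578865 \left(480 + 9^{2} + 44 \cdot 9\right) + 1326 = - 578865 \left(480 + 81 + 396\right) + 1326 = \left(-578865\right) 957 + 1326 = -553973805 + 1326 = -553972479$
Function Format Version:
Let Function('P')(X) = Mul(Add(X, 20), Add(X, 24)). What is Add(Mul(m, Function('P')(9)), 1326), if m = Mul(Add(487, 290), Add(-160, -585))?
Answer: -553972479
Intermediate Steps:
Function('P')(X) = Mul(Add(20, X), Add(24, X))
m = -578865 (m = Mul(777, -745) = -578865)
Add(Mul(m, Function('P')(9)), 1326) = Add(Mul(-578865, Add(480, Pow(9, 2), Mul(44, 9))), 1326) = Add(Mul(-578865, Add(480, 81, 396)), 1326) = Add(Mul(-578865, 957), 1326) = Add(-553973805, 1326) = -553972479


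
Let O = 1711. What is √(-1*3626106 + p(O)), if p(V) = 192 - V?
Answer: 5*I*√145105 ≈ 1904.6*I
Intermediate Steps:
√(-1*3626106 + p(O)) = √(-1*3626106 + (192 - 1*1711)) = √(-3626106 + (192 - 1711)) = √(-3626106 - 1519) = √(-3627625) = 5*I*√145105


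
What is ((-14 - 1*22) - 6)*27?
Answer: -1134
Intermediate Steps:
((-14 - 1*22) - 6)*27 = ((-14 - 22) - 6)*27 = (-36 - 6)*27 = -42*27 = -1134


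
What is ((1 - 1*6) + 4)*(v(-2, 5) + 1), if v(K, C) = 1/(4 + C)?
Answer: -10/9 ≈ -1.1111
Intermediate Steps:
((1 - 1*6) + 4)*(v(-2, 5) + 1) = ((1 - 1*6) + 4)*(1/(4 + 5) + 1) = ((1 - 6) + 4)*(1/9 + 1) = (-5 + 4)*(1/9 + 1) = -1*10/9 = -10/9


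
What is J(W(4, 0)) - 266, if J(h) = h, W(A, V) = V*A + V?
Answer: -266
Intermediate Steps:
W(A, V) = V + A*V (W(A, V) = A*V + V = V + A*V)
J(W(4, 0)) - 266 = 0*(1 + 4) - 266 = 0*5 - 266 = 0 - 266 = -266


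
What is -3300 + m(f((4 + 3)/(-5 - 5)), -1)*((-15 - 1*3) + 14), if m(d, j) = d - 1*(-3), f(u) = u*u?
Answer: -82849/25 ≈ -3314.0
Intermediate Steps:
f(u) = u²
m(d, j) = 3 + d (m(d, j) = d + 3 = 3 + d)
-3300 + m(f((4 + 3)/(-5 - 5)), -1)*((-15 - 1*3) + 14) = -3300 + (3 + ((4 + 3)/(-5 - 5))²)*((-15 - 1*3) + 14) = -3300 + (3 + (7/(-10))²)*((-15 - 3) + 14) = -3300 + (3 + (7*(-⅒))²)*(-18 + 14) = -3300 + (3 + (-7/10)²)*(-4) = -3300 + (3 + 49/100)*(-4) = -3300 + (349/100)*(-4) = -3300 - 349/25 = -82849/25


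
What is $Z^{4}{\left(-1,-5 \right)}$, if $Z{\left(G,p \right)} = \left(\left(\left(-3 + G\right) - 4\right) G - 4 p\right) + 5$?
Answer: $1185921$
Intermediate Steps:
$Z{\left(G,p \right)} = 5 - 4 p + G \left(-7 + G\right)$ ($Z{\left(G,p \right)} = \left(\left(-7 + G\right) G - 4 p\right) + 5 = \left(G \left(-7 + G\right) - 4 p\right) + 5 = \left(- 4 p + G \left(-7 + G\right)\right) + 5 = 5 - 4 p + G \left(-7 + G\right)$)
$Z^{4}{\left(-1,-5 \right)} = \left(5 + \left(-1\right)^{2} - -7 - -20\right)^{4} = \left(5 + 1 + 7 + 20\right)^{4} = 33^{4} = 1185921$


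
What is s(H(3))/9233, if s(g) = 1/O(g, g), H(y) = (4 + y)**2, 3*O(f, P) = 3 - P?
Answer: -3/424718 ≈ -7.0635e-6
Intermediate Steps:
O(f, P) = 1 - P/3 (O(f, P) = (3 - P)/3 = 1 - P/3)
s(g) = 1/(1 - g/3)
s(H(3))/9233 = -3/(-3 + (4 + 3)**2)/9233 = -3/(-3 + 7**2)*(1/9233) = -3/(-3 + 49)*(1/9233) = -3/46*(1/9233) = -3*1/46*(1/9233) = -3/46*1/9233 = -3/424718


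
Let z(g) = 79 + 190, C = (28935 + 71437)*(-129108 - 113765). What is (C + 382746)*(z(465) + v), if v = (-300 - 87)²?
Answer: -3657516237608380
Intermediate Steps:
v = 149769 (v = (-387)² = 149769)
C = -24377648756 (C = 100372*(-242873) = -24377648756)
z(g) = 269
(C + 382746)*(z(465) + v) = (-24377648756 + 382746)*(269 + 149769) = -24377266010*150038 = -3657516237608380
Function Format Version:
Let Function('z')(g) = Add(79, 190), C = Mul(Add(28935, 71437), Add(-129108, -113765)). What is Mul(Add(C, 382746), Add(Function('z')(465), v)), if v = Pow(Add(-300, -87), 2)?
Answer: -3657516237608380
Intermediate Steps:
v = 149769 (v = Pow(-387, 2) = 149769)
C = -24377648756 (C = Mul(100372, -242873) = -24377648756)
Function('z')(g) = 269
Mul(Add(C, 382746), Add(Function('z')(465), v)) = Mul(Add(-24377648756, 382746), Add(269, 149769)) = Mul(-24377266010, 150038) = -3657516237608380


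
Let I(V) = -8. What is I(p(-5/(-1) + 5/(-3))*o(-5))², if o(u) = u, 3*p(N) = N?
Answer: 64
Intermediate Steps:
p(N) = N/3
I(p(-5/(-1) + 5/(-3))*o(-5))² = (-8)² = 64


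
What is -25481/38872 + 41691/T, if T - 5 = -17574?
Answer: -2068288241/682942168 ≈ -3.0285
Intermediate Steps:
T = -17569 (T = 5 - 17574 = -17569)
-25481/38872 + 41691/T = -25481/38872 + 41691/(-17569) = -25481*1/38872 + 41691*(-1/17569) = -25481/38872 - 41691/17569 = -2068288241/682942168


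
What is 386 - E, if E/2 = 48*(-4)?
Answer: 770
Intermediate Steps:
E = -384 (E = 2*(48*(-4)) = 2*(-192) = -384)
386 - E = 386 - 1*(-384) = 386 + 384 = 770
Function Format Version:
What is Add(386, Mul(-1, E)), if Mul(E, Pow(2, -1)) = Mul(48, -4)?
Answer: 770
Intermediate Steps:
E = -384 (E = Mul(2, Mul(48, -4)) = Mul(2, -192) = -384)
Add(386, Mul(-1, E)) = Add(386, Mul(-1, -384)) = Add(386, 384) = 770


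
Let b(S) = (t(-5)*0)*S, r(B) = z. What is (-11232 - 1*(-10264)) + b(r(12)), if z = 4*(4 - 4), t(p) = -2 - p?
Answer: -968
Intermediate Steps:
z = 0 (z = 4*0 = 0)
r(B) = 0
b(S) = 0 (b(S) = ((-2 - 1*(-5))*0)*S = ((-2 + 5)*0)*S = (3*0)*S = 0*S = 0)
(-11232 - 1*(-10264)) + b(r(12)) = (-11232 - 1*(-10264)) + 0 = (-11232 + 10264) + 0 = -968 + 0 = -968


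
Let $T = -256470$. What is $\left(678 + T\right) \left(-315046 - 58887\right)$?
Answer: $95649069936$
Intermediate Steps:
$\left(678 + T\right) \left(-315046 - 58887\right) = \left(678 - 256470\right) \left(-315046 - 58887\right) = \left(-255792\right) \left(-373933\right) = 95649069936$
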